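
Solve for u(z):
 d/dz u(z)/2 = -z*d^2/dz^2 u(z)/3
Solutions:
 u(z) = C1 + C2/sqrt(z)


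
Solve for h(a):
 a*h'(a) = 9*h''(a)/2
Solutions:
 h(a) = C1 + C2*erfi(a/3)


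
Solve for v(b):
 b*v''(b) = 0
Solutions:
 v(b) = C1 + C2*b


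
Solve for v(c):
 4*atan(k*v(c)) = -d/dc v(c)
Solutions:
 Integral(1/atan(_y*k), (_y, v(c))) = C1 - 4*c


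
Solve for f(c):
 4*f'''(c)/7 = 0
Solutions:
 f(c) = C1 + C2*c + C3*c^2


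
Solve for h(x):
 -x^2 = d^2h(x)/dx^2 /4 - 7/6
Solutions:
 h(x) = C1 + C2*x - x^4/3 + 7*x^2/3


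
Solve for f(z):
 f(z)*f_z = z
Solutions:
 f(z) = -sqrt(C1 + z^2)
 f(z) = sqrt(C1 + z^2)


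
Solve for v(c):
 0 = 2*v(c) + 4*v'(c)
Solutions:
 v(c) = C1*exp(-c/2)


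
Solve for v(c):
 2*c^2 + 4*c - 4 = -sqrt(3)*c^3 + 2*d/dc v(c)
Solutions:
 v(c) = C1 + sqrt(3)*c^4/8 + c^3/3 + c^2 - 2*c


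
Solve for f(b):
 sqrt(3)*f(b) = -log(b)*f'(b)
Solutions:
 f(b) = C1*exp(-sqrt(3)*li(b))


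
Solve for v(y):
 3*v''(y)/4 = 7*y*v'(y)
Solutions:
 v(y) = C1 + C2*erfi(sqrt(42)*y/3)


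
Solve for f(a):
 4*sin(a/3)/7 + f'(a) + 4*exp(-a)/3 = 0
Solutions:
 f(a) = C1 + 12*cos(a/3)/7 + 4*exp(-a)/3


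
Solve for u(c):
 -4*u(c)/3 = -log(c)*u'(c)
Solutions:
 u(c) = C1*exp(4*li(c)/3)


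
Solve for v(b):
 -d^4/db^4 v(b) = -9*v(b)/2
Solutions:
 v(b) = C1*exp(-2^(3/4)*sqrt(3)*b/2) + C2*exp(2^(3/4)*sqrt(3)*b/2) + C3*sin(2^(3/4)*sqrt(3)*b/2) + C4*cos(2^(3/4)*sqrt(3)*b/2)


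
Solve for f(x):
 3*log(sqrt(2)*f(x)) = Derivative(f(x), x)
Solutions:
 -2*Integral(1/(2*log(_y) + log(2)), (_y, f(x)))/3 = C1 - x


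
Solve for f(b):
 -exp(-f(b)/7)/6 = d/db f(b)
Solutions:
 f(b) = 7*log(C1 - b/42)


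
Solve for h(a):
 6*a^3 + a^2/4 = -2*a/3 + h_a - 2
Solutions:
 h(a) = C1 + 3*a^4/2 + a^3/12 + a^2/3 + 2*a


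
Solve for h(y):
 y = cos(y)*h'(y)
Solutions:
 h(y) = C1 + Integral(y/cos(y), y)


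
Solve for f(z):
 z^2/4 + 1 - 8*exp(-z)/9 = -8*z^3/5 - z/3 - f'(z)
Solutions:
 f(z) = C1 - 2*z^4/5 - z^3/12 - z^2/6 - z - 8*exp(-z)/9


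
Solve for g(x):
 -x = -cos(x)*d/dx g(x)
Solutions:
 g(x) = C1 + Integral(x/cos(x), x)


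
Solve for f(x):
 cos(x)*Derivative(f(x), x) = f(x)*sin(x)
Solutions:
 f(x) = C1/cos(x)


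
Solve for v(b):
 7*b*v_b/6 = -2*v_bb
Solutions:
 v(b) = C1 + C2*erf(sqrt(42)*b/12)


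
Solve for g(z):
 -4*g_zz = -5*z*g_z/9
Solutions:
 g(z) = C1 + C2*erfi(sqrt(10)*z/12)


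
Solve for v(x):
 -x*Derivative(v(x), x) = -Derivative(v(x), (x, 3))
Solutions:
 v(x) = C1 + Integral(C2*airyai(x) + C3*airybi(x), x)


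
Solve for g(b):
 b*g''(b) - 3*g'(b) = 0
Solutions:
 g(b) = C1 + C2*b^4


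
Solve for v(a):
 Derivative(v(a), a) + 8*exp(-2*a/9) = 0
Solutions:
 v(a) = C1 + 36*exp(-2*a/9)


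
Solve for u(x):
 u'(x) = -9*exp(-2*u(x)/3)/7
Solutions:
 u(x) = 3*log(-sqrt(C1 - 9*x)) - 3*log(21) + 3*log(42)/2
 u(x) = 3*log(C1 - 9*x)/2 - 3*log(21) + 3*log(42)/2


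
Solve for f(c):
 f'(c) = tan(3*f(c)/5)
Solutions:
 f(c) = -5*asin(C1*exp(3*c/5))/3 + 5*pi/3
 f(c) = 5*asin(C1*exp(3*c/5))/3


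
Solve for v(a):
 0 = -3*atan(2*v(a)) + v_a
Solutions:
 Integral(1/atan(2*_y), (_y, v(a))) = C1 + 3*a


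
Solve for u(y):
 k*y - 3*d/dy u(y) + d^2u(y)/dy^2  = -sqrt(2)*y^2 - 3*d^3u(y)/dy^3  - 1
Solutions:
 u(y) = C1 + C2*exp(y*(-1 + sqrt(37))/6) + C3*exp(-y*(1 + sqrt(37))/6) + k*y^2/6 + k*y/9 + sqrt(2)*y^3/9 + sqrt(2)*y^2/9 + y/3 + 20*sqrt(2)*y/27


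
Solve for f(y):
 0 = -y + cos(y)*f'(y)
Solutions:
 f(y) = C1 + Integral(y/cos(y), y)


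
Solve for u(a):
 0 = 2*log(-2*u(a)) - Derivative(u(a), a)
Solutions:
 -Integral(1/(log(-_y) + log(2)), (_y, u(a)))/2 = C1 - a


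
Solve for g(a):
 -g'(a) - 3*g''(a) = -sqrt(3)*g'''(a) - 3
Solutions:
 g(a) = C1 + C2*exp(sqrt(3)*a*(3 - sqrt(4*sqrt(3) + 9))/6) + C3*exp(sqrt(3)*a*(3 + sqrt(4*sqrt(3) + 9))/6) + 3*a


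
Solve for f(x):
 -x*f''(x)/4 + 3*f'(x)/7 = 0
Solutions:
 f(x) = C1 + C2*x^(19/7)


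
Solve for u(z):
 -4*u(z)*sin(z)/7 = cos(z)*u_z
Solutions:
 u(z) = C1*cos(z)^(4/7)


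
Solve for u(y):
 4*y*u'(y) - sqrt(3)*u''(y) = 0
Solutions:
 u(y) = C1 + C2*erfi(sqrt(2)*3^(3/4)*y/3)


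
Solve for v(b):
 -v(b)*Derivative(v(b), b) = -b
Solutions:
 v(b) = -sqrt(C1 + b^2)
 v(b) = sqrt(C1 + b^2)


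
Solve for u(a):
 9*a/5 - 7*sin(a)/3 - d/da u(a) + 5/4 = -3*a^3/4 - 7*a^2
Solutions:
 u(a) = C1 + 3*a^4/16 + 7*a^3/3 + 9*a^2/10 + 5*a/4 + 7*cos(a)/3


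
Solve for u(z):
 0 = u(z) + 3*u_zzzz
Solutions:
 u(z) = (C1*sin(sqrt(2)*3^(3/4)*z/6) + C2*cos(sqrt(2)*3^(3/4)*z/6))*exp(-sqrt(2)*3^(3/4)*z/6) + (C3*sin(sqrt(2)*3^(3/4)*z/6) + C4*cos(sqrt(2)*3^(3/4)*z/6))*exp(sqrt(2)*3^(3/4)*z/6)


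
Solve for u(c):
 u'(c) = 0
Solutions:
 u(c) = C1


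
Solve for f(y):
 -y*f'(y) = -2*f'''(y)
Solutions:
 f(y) = C1 + Integral(C2*airyai(2^(2/3)*y/2) + C3*airybi(2^(2/3)*y/2), y)


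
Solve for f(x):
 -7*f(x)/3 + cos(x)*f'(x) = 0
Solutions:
 f(x) = C1*(sin(x) + 1)^(7/6)/(sin(x) - 1)^(7/6)


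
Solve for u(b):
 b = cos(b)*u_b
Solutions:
 u(b) = C1 + Integral(b/cos(b), b)


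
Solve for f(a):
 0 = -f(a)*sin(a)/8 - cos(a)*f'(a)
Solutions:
 f(a) = C1*cos(a)^(1/8)


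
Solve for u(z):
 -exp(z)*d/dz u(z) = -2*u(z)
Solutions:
 u(z) = C1*exp(-2*exp(-z))


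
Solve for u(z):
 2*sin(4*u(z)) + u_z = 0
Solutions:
 u(z) = -acos((-C1 - exp(16*z))/(C1 - exp(16*z)))/4 + pi/2
 u(z) = acos((-C1 - exp(16*z))/(C1 - exp(16*z)))/4


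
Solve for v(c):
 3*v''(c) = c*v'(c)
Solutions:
 v(c) = C1 + C2*erfi(sqrt(6)*c/6)


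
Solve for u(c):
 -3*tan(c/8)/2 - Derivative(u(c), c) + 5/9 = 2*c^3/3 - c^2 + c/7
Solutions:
 u(c) = C1 - c^4/6 + c^3/3 - c^2/14 + 5*c/9 + 12*log(cos(c/8))


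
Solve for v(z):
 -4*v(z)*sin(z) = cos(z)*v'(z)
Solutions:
 v(z) = C1*cos(z)^4


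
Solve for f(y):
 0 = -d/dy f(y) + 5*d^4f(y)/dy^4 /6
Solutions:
 f(y) = C1 + C4*exp(5^(2/3)*6^(1/3)*y/5) + (C2*sin(2^(1/3)*3^(5/6)*5^(2/3)*y/10) + C3*cos(2^(1/3)*3^(5/6)*5^(2/3)*y/10))*exp(-5^(2/3)*6^(1/3)*y/10)


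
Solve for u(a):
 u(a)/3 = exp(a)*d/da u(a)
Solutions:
 u(a) = C1*exp(-exp(-a)/3)


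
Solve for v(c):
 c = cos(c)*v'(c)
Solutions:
 v(c) = C1 + Integral(c/cos(c), c)


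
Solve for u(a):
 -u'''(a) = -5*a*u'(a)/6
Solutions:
 u(a) = C1 + Integral(C2*airyai(5^(1/3)*6^(2/3)*a/6) + C3*airybi(5^(1/3)*6^(2/3)*a/6), a)


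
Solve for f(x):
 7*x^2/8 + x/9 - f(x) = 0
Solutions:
 f(x) = x*(63*x + 8)/72


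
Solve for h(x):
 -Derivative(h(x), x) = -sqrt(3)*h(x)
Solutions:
 h(x) = C1*exp(sqrt(3)*x)


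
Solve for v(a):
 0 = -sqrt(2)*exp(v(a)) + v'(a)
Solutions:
 v(a) = log(-1/(C1 + sqrt(2)*a))


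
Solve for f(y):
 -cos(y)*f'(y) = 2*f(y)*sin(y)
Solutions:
 f(y) = C1*cos(y)^2


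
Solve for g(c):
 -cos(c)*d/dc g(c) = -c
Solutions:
 g(c) = C1 + Integral(c/cos(c), c)


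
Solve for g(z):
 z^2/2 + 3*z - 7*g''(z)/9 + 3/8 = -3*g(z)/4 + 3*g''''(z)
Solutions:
 g(z) = C1*exp(-sqrt(6)*z*sqrt(-7 + sqrt(778))/18) + C2*exp(sqrt(6)*z*sqrt(-7 + sqrt(778))/18) + C3*sin(sqrt(6)*z*sqrt(7 + sqrt(778))/18) + C4*cos(sqrt(6)*z*sqrt(7 + sqrt(778))/18) - 2*z^2/3 - 4*z - 305/162


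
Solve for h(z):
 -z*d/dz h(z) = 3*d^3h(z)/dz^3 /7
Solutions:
 h(z) = C1 + Integral(C2*airyai(-3^(2/3)*7^(1/3)*z/3) + C3*airybi(-3^(2/3)*7^(1/3)*z/3), z)


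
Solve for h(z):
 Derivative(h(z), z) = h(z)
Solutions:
 h(z) = C1*exp(z)


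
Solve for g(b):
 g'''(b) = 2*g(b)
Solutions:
 g(b) = C3*exp(2^(1/3)*b) + (C1*sin(2^(1/3)*sqrt(3)*b/2) + C2*cos(2^(1/3)*sqrt(3)*b/2))*exp(-2^(1/3)*b/2)


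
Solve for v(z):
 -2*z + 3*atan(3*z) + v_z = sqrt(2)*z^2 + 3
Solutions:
 v(z) = C1 + sqrt(2)*z^3/3 + z^2 - 3*z*atan(3*z) + 3*z + log(9*z^2 + 1)/2


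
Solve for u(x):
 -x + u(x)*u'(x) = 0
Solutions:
 u(x) = -sqrt(C1 + x^2)
 u(x) = sqrt(C1 + x^2)


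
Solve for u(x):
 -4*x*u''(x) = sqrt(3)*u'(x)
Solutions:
 u(x) = C1 + C2*x^(1 - sqrt(3)/4)


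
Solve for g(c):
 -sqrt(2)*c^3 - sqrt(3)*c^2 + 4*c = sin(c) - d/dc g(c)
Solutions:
 g(c) = C1 + sqrt(2)*c^4/4 + sqrt(3)*c^3/3 - 2*c^2 - cos(c)


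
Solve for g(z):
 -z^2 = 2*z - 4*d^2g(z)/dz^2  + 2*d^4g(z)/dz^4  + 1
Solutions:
 g(z) = C1 + C2*z + C3*exp(-sqrt(2)*z) + C4*exp(sqrt(2)*z) + z^4/48 + z^3/12 + z^2/4


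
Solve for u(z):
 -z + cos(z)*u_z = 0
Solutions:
 u(z) = C1 + Integral(z/cos(z), z)


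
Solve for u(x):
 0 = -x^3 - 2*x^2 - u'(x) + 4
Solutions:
 u(x) = C1 - x^4/4 - 2*x^3/3 + 4*x


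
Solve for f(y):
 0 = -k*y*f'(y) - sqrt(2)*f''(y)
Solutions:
 f(y) = Piecewise((-2^(3/4)*sqrt(pi)*C1*erf(2^(1/4)*sqrt(k)*y/2)/(2*sqrt(k)) - C2, (k > 0) | (k < 0)), (-C1*y - C2, True))


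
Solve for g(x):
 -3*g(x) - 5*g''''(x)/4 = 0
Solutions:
 g(x) = (C1*sin(3^(1/4)*5^(3/4)*x/5) + C2*cos(3^(1/4)*5^(3/4)*x/5))*exp(-3^(1/4)*5^(3/4)*x/5) + (C3*sin(3^(1/4)*5^(3/4)*x/5) + C4*cos(3^(1/4)*5^(3/4)*x/5))*exp(3^(1/4)*5^(3/4)*x/5)


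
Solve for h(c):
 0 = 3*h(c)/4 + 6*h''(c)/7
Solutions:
 h(c) = C1*sin(sqrt(14)*c/4) + C2*cos(sqrt(14)*c/4)


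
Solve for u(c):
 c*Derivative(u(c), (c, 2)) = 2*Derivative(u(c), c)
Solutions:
 u(c) = C1 + C2*c^3


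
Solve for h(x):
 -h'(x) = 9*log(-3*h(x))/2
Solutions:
 2*Integral(1/(log(-_y) + log(3)), (_y, h(x)))/9 = C1 - x


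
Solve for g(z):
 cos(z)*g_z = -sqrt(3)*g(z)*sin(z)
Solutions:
 g(z) = C1*cos(z)^(sqrt(3))


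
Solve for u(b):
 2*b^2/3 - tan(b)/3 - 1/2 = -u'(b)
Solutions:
 u(b) = C1 - 2*b^3/9 + b/2 - log(cos(b))/3


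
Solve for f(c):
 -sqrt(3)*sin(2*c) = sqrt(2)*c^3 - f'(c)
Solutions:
 f(c) = C1 + sqrt(2)*c^4/4 - sqrt(3)*cos(2*c)/2


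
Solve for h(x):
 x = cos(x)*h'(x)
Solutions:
 h(x) = C1 + Integral(x/cos(x), x)


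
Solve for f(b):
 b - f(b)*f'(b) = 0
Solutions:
 f(b) = -sqrt(C1 + b^2)
 f(b) = sqrt(C1 + b^2)


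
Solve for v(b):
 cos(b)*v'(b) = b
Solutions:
 v(b) = C1 + Integral(b/cos(b), b)


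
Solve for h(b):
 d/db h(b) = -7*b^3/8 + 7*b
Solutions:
 h(b) = C1 - 7*b^4/32 + 7*b^2/2


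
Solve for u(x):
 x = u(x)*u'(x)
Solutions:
 u(x) = -sqrt(C1 + x^2)
 u(x) = sqrt(C1 + x^2)


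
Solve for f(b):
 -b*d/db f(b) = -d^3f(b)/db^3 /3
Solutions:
 f(b) = C1 + Integral(C2*airyai(3^(1/3)*b) + C3*airybi(3^(1/3)*b), b)


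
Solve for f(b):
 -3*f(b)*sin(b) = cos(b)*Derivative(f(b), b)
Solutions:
 f(b) = C1*cos(b)^3


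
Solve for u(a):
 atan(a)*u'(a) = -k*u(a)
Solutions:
 u(a) = C1*exp(-k*Integral(1/atan(a), a))


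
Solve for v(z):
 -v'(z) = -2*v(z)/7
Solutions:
 v(z) = C1*exp(2*z/7)


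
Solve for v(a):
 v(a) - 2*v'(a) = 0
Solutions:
 v(a) = C1*exp(a/2)


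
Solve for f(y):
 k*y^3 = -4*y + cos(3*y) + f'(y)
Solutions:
 f(y) = C1 + k*y^4/4 + 2*y^2 - sin(3*y)/3


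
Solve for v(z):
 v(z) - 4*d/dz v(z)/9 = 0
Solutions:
 v(z) = C1*exp(9*z/4)


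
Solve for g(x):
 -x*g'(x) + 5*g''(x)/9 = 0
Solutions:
 g(x) = C1 + C2*erfi(3*sqrt(10)*x/10)


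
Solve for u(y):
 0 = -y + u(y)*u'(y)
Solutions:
 u(y) = -sqrt(C1 + y^2)
 u(y) = sqrt(C1 + y^2)


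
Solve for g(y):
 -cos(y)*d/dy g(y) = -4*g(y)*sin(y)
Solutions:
 g(y) = C1/cos(y)^4


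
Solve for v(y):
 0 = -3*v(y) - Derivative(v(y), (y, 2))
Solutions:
 v(y) = C1*sin(sqrt(3)*y) + C2*cos(sqrt(3)*y)


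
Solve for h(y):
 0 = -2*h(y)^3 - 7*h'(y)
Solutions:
 h(y) = -sqrt(14)*sqrt(-1/(C1 - 2*y))/2
 h(y) = sqrt(14)*sqrt(-1/(C1 - 2*y))/2


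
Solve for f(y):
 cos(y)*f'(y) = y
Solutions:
 f(y) = C1 + Integral(y/cos(y), y)


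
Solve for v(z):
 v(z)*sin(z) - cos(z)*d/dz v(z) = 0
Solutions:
 v(z) = C1/cos(z)


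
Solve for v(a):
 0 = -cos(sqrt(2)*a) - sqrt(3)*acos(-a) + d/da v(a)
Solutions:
 v(a) = C1 + sqrt(3)*(a*acos(-a) + sqrt(1 - a^2)) + sqrt(2)*sin(sqrt(2)*a)/2


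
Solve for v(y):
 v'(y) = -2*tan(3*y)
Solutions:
 v(y) = C1 + 2*log(cos(3*y))/3


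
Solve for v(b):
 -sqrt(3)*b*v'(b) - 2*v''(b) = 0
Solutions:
 v(b) = C1 + C2*erf(3^(1/4)*b/2)


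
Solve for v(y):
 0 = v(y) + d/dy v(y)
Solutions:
 v(y) = C1*exp(-y)


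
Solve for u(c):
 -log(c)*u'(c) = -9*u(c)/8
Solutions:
 u(c) = C1*exp(9*li(c)/8)


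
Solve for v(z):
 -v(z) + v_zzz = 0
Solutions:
 v(z) = C3*exp(z) + (C1*sin(sqrt(3)*z/2) + C2*cos(sqrt(3)*z/2))*exp(-z/2)


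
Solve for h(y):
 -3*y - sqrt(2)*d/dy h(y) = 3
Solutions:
 h(y) = C1 - 3*sqrt(2)*y^2/4 - 3*sqrt(2)*y/2


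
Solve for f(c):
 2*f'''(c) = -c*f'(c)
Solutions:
 f(c) = C1 + Integral(C2*airyai(-2^(2/3)*c/2) + C3*airybi(-2^(2/3)*c/2), c)


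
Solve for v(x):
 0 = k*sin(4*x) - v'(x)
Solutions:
 v(x) = C1 - k*cos(4*x)/4


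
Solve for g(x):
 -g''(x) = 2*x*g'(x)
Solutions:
 g(x) = C1 + C2*erf(x)


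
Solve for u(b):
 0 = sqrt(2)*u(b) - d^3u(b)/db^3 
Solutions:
 u(b) = C3*exp(2^(1/6)*b) + (C1*sin(2^(1/6)*sqrt(3)*b/2) + C2*cos(2^(1/6)*sqrt(3)*b/2))*exp(-2^(1/6)*b/2)


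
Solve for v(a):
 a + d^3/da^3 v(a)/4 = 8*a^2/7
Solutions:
 v(a) = C1 + C2*a + C3*a^2 + 8*a^5/105 - a^4/6


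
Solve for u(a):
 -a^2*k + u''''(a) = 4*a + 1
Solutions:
 u(a) = C1 + C2*a + C3*a^2 + C4*a^3 + a^6*k/360 + a^5/30 + a^4/24


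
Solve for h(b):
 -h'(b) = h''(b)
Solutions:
 h(b) = C1 + C2*exp(-b)


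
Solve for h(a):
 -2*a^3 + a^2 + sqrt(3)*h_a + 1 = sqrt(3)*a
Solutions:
 h(a) = C1 + sqrt(3)*a^4/6 - sqrt(3)*a^3/9 + a^2/2 - sqrt(3)*a/3


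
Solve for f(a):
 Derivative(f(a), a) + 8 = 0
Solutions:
 f(a) = C1 - 8*a


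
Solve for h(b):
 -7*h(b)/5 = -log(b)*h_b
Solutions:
 h(b) = C1*exp(7*li(b)/5)


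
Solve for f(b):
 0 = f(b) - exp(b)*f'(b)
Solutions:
 f(b) = C1*exp(-exp(-b))


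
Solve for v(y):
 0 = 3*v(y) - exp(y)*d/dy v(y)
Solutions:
 v(y) = C1*exp(-3*exp(-y))


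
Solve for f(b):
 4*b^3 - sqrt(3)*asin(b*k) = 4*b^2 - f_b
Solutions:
 f(b) = C1 - b^4 + 4*b^3/3 + sqrt(3)*Piecewise((b*asin(b*k) + sqrt(-b^2*k^2 + 1)/k, Ne(k, 0)), (0, True))


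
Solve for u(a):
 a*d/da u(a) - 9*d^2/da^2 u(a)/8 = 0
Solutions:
 u(a) = C1 + C2*erfi(2*a/3)


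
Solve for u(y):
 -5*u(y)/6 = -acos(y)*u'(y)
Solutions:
 u(y) = C1*exp(5*Integral(1/acos(y), y)/6)


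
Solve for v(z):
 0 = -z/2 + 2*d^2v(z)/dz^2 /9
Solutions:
 v(z) = C1 + C2*z + 3*z^3/8


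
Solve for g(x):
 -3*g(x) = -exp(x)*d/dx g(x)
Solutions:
 g(x) = C1*exp(-3*exp(-x))


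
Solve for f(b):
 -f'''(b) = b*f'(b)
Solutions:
 f(b) = C1 + Integral(C2*airyai(-b) + C3*airybi(-b), b)


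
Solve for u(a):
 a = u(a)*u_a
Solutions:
 u(a) = -sqrt(C1 + a^2)
 u(a) = sqrt(C1 + a^2)


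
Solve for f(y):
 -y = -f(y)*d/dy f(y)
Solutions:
 f(y) = -sqrt(C1 + y^2)
 f(y) = sqrt(C1 + y^2)


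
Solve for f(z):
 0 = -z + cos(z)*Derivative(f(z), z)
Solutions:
 f(z) = C1 + Integral(z/cos(z), z)


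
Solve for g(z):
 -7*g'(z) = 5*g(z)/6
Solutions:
 g(z) = C1*exp(-5*z/42)


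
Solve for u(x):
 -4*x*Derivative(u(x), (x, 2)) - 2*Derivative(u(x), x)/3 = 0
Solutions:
 u(x) = C1 + C2*x^(5/6)


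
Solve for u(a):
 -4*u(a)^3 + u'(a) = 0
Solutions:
 u(a) = -sqrt(2)*sqrt(-1/(C1 + 4*a))/2
 u(a) = sqrt(2)*sqrt(-1/(C1 + 4*a))/2


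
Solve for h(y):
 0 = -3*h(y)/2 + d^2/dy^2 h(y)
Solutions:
 h(y) = C1*exp(-sqrt(6)*y/2) + C2*exp(sqrt(6)*y/2)


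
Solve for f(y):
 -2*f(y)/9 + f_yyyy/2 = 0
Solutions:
 f(y) = C1*exp(-sqrt(6)*y/3) + C2*exp(sqrt(6)*y/3) + C3*sin(sqrt(6)*y/3) + C4*cos(sqrt(6)*y/3)


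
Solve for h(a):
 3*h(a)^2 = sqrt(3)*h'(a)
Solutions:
 h(a) = -1/(C1 + sqrt(3)*a)


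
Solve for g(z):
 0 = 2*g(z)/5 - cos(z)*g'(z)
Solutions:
 g(z) = C1*(sin(z) + 1)^(1/5)/(sin(z) - 1)^(1/5)


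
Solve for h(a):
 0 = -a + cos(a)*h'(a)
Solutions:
 h(a) = C1 + Integral(a/cos(a), a)


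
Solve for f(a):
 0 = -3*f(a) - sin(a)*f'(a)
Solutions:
 f(a) = C1*(cos(a) + 1)^(3/2)/(cos(a) - 1)^(3/2)


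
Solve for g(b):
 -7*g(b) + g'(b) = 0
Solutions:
 g(b) = C1*exp(7*b)


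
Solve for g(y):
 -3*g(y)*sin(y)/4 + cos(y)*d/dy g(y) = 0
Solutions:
 g(y) = C1/cos(y)^(3/4)


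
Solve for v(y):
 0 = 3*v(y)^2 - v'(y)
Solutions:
 v(y) = -1/(C1 + 3*y)


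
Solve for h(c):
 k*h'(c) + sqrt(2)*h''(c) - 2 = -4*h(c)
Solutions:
 h(c) = C1*exp(sqrt(2)*c*(-k + sqrt(k^2 - 16*sqrt(2)))/4) + C2*exp(-sqrt(2)*c*(k + sqrt(k^2 - 16*sqrt(2)))/4) + 1/2


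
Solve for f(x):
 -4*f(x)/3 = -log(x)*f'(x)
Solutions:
 f(x) = C1*exp(4*li(x)/3)


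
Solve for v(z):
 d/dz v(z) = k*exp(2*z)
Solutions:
 v(z) = C1 + k*exp(2*z)/2


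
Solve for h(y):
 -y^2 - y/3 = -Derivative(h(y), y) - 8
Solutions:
 h(y) = C1 + y^3/3 + y^2/6 - 8*y


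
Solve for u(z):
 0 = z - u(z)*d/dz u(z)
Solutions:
 u(z) = -sqrt(C1 + z^2)
 u(z) = sqrt(C1 + z^2)


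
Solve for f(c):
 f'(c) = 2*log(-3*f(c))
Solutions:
 -Integral(1/(log(-_y) + log(3)), (_y, f(c)))/2 = C1 - c


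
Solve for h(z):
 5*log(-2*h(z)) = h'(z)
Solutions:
 -Integral(1/(log(-_y) + log(2)), (_y, h(z)))/5 = C1 - z


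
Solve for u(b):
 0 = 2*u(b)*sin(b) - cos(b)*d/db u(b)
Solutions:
 u(b) = C1/cos(b)^2


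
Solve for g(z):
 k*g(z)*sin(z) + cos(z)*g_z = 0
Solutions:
 g(z) = C1*exp(k*log(cos(z)))


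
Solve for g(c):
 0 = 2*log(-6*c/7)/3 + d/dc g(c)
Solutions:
 g(c) = C1 - 2*c*log(-c)/3 + 2*c*(-log(6) + 1 + log(7))/3


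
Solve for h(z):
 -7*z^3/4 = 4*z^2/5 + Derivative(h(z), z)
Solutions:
 h(z) = C1 - 7*z^4/16 - 4*z^3/15


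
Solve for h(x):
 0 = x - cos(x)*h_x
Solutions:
 h(x) = C1 + Integral(x/cos(x), x)


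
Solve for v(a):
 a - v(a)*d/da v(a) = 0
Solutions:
 v(a) = -sqrt(C1 + a^2)
 v(a) = sqrt(C1 + a^2)


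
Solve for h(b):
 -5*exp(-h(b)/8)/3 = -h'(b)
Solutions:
 h(b) = 8*log(C1 + 5*b/24)


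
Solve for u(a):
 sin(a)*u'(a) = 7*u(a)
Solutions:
 u(a) = C1*sqrt(cos(a) - 1)*(cos(a)^3 - 3*cos(a)^2 + 3*cos(a) - 1)/(sqrt(cos(a) + 1)*(cos(a)^3 + 3*cos(a)^2 + 3*cos(a) + 1))


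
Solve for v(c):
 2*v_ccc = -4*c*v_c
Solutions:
 v(c) = C1 + Integral(C2*airyai(-2^(1/3)*c) + C3*airybi(-2^(1/3)*c), c)


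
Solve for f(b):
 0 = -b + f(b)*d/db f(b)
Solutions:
 f(b) = -sqrt(C1 + b^2)
 f(b) = sqrt(C1 + b^2)


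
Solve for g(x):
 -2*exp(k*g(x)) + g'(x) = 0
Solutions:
 g(x) = Piecewise((log(-1/(C1*k + 2*k*x))/k, Ne(k, 0)), (nan, True))
 g(x) = Piecewise((C1 + 2*x, Eq(k, 0)), (nan, True))


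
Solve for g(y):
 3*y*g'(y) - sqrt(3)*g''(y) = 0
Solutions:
 g(y) = C1 + C2*erfi(sqrt(2)*3^(1/4)*y/2)


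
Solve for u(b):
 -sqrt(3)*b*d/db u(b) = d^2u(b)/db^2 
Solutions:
 u(b) = C1 + C2*erf(sqrt(2)*3^(1/4)*b/2)


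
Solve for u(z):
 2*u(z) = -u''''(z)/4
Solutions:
 u(z) = (C1*sin(2^(1/4)*z) + C2*cos(2^(1/4)*z))*exp(-2^(1/4)*z) + (C3*sin(2^(1/4)*z) + C4*cos(2^(1/4)*z))*exp(2^(1/4)*z)


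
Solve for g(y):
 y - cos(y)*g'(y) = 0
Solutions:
 g(y) = C1 + Integral(y/cos(y), y)


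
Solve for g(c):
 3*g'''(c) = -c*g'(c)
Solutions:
 g(c) = C1 + Integral(C2*airyai(-3^(2/3)*c/3) + C3*airybi(-3^(2/3)*c/3), c)


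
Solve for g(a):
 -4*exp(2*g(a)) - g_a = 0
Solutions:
 g(a) = log(-sqrt(-1/(C1 - 4*a))) - log(2)/2
 g(a) = log(-1/(C1 - 4*a))/2 - log(2)/2


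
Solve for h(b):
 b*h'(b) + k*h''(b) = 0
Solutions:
 h(b) = C1 + C2*sqrt(k)*erf(sqrt(2)*b*sqrt(1/k)/2)


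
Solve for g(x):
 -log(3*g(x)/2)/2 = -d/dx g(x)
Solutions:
 2*Integral(1/(-log(_y) - log(3) + log(2)), (_y, g(x))) = C1 - x


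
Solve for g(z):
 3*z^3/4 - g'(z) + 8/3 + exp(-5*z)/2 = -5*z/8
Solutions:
 g(z) = C1 + 3*z^4/16 + 5*z^2/16 + 8*z/3 - exp(-5*z)/10


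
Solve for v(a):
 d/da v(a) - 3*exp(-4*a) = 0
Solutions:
 v(a) = C1 - 3*exp(-4*a)/4


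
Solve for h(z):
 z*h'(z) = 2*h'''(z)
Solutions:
 h(z) = C1 + Integral(C2*airyai(2^(2/3)*z/2) + C3*airybi(2^(2/3)*z/2), z)


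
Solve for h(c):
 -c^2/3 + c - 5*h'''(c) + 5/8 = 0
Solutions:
 h(c) = C1 + C2*c + C3*c^2 - c^5/900 + c^4/120 + c^3/48


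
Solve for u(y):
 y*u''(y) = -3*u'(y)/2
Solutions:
 u(y) = C1 + C2/sqrt(y)


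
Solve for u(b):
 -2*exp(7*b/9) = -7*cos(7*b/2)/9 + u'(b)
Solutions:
 u(b) = C1 - 18*exp(7*b/9)/7 + 2*sin(7*b/2)/9


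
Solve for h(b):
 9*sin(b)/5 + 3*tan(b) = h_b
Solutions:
 h(b) = C1 - 3*log(cos(b)) - 9*cos(b)/5


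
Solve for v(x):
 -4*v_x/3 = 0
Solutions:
 v(x) = C1


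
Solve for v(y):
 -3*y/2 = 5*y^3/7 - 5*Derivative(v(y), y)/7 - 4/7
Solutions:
 v(y) = C1 + y^4/4 + 21*y^2/20 - 4*y/5


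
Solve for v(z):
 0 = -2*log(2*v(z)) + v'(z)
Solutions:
 -Integral(1/(log(_y) + log(2)), (_y, v(z)))/2 = C1 - z


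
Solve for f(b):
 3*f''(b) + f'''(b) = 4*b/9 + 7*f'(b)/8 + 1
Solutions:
 f(b) = C1 + C2*exp(b*(-6 + 5*sqrt(2))/4) + C3*exp(-b*(6 + 5*sqrt(2))/4) - 16*b^2/63 - 424*b/147


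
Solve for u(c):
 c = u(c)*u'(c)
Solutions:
 u(c) = -sqrt(C1 + c^2)
 u(c) = sqrt(C1 + c^2)


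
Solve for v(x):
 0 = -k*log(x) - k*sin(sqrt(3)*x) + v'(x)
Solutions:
 v(x) = C1 + k*(x*log(x) - x - sqrt(3)*cos(sqrt(3)*x)/3)


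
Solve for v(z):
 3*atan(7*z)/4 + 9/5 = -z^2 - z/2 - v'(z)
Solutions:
 v(z) = C1 - z^3/3 - z^2/4 - 3*z*atan(7*z)/4 - 9*z/5 + 3*log(49*z^2 + 1)/56


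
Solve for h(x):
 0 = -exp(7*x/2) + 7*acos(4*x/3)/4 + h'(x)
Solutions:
 h(x) = C1 - 7*x*acos(4*x/3)/4 + 7*sqrt(9 - 16*x^2)/16 + 2*exp(7*x/2)/7


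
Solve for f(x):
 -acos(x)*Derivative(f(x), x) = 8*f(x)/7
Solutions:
 f(x) = C1*exp(-8*Integral(1/acos(x), x)/7)


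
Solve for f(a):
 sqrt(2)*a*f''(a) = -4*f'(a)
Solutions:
 f(a) = C1 + C2*a^(1 - 2*sqrt(2))


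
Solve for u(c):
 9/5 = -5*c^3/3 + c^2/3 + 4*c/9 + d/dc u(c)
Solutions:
 u(c) = C1 + 5*c^4/12 - c^3/9 - 2*c^2/9 + 9*c/5


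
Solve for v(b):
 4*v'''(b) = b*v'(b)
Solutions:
 v(b) = C1 + Integral(C2*airyai(2^(1/3)*b/2) + C3*airybi(2^(1/3)*b/2), b)


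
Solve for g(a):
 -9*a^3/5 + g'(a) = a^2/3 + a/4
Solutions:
 g(a) = C1 + 9*a^4/20 + a^3/9 + a^2/8


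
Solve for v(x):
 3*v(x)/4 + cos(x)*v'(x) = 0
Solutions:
 v(x) = C1*(sin(x) - 1)^(3/8)/(sin(x) + 1)^(3/8)


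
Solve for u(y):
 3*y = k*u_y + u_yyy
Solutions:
 u(y) = C1 + C2*exp(-y*sqrt(-k)) + C3*exp(y*sqrt(-k)) + 3*y^2/(2*k)


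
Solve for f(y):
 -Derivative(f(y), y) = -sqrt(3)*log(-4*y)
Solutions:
 f(y) = C1 + sqrt(3)*y*log(-y) + sqrt(3)*y*(-1 + 2*log(2))


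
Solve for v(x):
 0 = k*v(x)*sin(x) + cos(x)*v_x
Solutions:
 v(x) = C1*exp(k*log(cos(x)))


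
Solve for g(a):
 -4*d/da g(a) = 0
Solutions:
 g(a) = C1


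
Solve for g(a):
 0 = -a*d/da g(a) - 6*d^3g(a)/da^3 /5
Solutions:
 g(a) = C1 + Integral(C2*airyai(-5^(1/3)*6^(2/3)*a/6) + C3*airybi(-5^(1/3)*6^(2/3)*a/6), a)


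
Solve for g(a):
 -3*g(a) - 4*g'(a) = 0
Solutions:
 g(a) = C1*exp(-3*a/4)


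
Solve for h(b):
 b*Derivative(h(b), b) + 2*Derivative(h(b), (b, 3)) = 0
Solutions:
 h(b) = C1 + Integral(C2*airyai(-2^(2/3)*b/2) + C3*airybi(-2^(2/3)*b/2), b)


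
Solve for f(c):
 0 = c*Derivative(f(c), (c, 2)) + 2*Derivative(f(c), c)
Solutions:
 f(c) = C1 + C2/c


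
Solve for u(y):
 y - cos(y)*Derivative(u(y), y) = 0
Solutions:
 u(y) = C1 + Integral(y/cos(y), y)


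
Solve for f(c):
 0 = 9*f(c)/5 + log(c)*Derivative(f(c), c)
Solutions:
 f(c) = C1*exp(-9*li(c)/5)


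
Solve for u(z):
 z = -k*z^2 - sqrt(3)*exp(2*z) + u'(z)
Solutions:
 u(z) = C1 + k*z^3/3 + z^2/2 + sqrt(3)*exp(2*z)/2


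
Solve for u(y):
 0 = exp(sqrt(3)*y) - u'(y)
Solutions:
 u(y) = C1 + sqrt(3)*exp(sqrt(3)*y)/3


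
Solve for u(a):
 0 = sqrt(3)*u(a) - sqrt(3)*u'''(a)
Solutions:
 u(a) = C3*exp(a) + (C1*sin(sqrt(3)*a/2) + C2*cos(sqrt(3)*a/2))*exp(-a/2)


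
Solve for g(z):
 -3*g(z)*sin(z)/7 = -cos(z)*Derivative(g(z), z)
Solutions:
 g(z) = C1/cos(z)^(3/7)


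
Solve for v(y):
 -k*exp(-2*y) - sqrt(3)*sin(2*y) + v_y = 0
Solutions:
 v(y) = C1 - k*exp(-2*y)/2 - sqrt(3)*cos(2*y)/2


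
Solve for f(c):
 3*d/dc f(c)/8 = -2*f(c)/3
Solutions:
 f(c) = C1*exp(-16*c/9)


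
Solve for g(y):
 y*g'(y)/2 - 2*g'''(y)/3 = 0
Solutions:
 g(y) = C1 + Integral(C2*airyai(6^(1/3)*y/2) + C3*airybi(6^(1/3)*y/2), y)


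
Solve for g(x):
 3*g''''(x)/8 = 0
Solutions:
 g(x) = C1 + C2*x + C3*x^2 + C4*x^3


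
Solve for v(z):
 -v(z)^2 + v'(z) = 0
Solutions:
 v(z) = -1/(C1 + z)


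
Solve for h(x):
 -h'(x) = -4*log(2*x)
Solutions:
 h(x) = C1 + 4*x*log(x) - 4*x + x*log(16)


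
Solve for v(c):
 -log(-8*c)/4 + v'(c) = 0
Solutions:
 v(c) = C1 + c*log(-c)/4 + c*(-1 + 3*log(2))/4


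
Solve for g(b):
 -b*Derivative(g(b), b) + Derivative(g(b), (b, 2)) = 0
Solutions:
 g(b) = C1 + C2*erfi(sqrt(2)*b/2)


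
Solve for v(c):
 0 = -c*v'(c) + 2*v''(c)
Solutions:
 v(c) = C1 + C2*erfi(c/2)


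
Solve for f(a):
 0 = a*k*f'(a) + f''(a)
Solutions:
 f(a) = Piecewise((-sqrt(2)*sqrt(pi)*C1*erf(sqrt(2)*a*sqrt(k)/2)/(2*sqrt(k)) - C2, (k > 0) | (k < 0)), (-C1*a - C2, True))


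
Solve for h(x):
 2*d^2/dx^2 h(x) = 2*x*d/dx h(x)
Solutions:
 h(x) = C1 + C2*erfi(sqrt(2)*x/2)


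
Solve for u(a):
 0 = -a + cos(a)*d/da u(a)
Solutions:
 u(a) = C1 + Integral(a/cos(a), a)


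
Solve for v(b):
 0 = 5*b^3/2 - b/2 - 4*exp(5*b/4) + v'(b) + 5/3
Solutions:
 v(b) = C1 - 5*b^4/8 + b^2/4 - 5*b/3 + 16*exp(5*b/4)/5


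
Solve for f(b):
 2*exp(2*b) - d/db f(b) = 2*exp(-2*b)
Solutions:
 f(b) = C1 + 2*cosh(2*b)


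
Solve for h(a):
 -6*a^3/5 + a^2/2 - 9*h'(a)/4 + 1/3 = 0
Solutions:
 h(a) = C1 - 2*a^4/15 + 2*a^3/27 + 4*a/27


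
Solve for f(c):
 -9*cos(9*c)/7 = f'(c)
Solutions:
 f(c) = C1 - sin(9*c)/7


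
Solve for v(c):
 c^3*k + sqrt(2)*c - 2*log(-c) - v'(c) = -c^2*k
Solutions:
 v(c) = C1 + c^4*k/4 + c^3*k/3 + sqrt(2)*c^2/2 - 2*c*log(-c) + 2*c


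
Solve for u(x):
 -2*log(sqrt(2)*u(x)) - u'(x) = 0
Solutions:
 Integral(1/(2*log(_y) + log(2)), (_y, u(x))) = C1 - x


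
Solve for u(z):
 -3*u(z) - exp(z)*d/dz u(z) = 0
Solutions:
 u(z) = C1*exp(3*exp(-z))


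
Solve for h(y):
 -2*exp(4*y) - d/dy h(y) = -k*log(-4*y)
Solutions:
 h(y) = C1 + k*y*log(-y) + k*y*(-1 + 2*log(2)) - exp(4*y)/2


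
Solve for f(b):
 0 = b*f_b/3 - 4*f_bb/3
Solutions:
 f(b) = C1 + C2*erfi(sqrt(2)*b/4)


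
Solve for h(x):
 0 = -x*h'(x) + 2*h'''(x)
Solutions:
 h(x) = C1 + Integral(C2*airyai(2^(2/3)*x/2) + C3*airybi(2^(2/3)*x/2), x)


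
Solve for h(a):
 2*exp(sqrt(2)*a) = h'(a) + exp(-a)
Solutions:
 h(a) = C1 + sqrt(2)*exp(sqrt(2)*a) + exp(-a)


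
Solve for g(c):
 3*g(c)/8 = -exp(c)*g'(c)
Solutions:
 g(c) = C1*exp(3*exp(-c)/8)


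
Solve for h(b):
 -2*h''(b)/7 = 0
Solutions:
 h(b) = C1 + C2*b


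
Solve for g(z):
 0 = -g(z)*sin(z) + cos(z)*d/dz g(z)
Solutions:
 g(z) = C1/cos(z)


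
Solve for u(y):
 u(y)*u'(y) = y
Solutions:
 u(y) = -sqrt(C1 + y^2)
 u(y) = sqrt(C1 + y^2)


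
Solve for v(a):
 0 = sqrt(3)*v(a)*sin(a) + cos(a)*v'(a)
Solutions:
 v(a) = C1*cos(a)^(sqrt(3))


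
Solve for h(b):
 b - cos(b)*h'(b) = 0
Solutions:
 h(b) = C1 + Integral(b/cos(b), b)


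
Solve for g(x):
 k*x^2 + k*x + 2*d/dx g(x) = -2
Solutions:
 g(x) = C1 - k*x^3/6 - k*x^2/4 - x


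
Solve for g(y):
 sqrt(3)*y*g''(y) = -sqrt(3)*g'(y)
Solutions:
 g(y) = C1 + C2*log(y)


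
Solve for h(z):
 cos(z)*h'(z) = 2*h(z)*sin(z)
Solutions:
 h(z) = C1/cos(z)^2


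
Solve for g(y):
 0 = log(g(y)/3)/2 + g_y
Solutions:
 -2*Integral(1/(-log(_y) + log(3)), (_y, g(y))) = C1 - y


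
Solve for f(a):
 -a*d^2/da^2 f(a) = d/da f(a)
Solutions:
 f(a) = C1 + C2*log(a)


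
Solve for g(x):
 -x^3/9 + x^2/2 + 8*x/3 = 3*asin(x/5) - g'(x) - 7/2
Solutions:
 g(x) = C1 + x^4/36 - x^3/6 - 4*x^2/3 + 3*x*asin(x/5) - 7*x/2 + 3*sqrt(25 - x^2)


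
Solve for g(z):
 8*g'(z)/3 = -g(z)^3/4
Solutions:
 g(z) = -4*sqrt(-1/(C1 - 3*z))
 g(z) = 4*sqrt(-1/(C1 - 3*z))


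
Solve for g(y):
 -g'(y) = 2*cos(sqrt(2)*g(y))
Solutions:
 g(y) = sqrt(2)*(pi - asin((exp(2*sqrt(2)*C1) + exp(4*sqrt(2)*y))/(exp(2*sqrt(2)*C1) - exp(4*sqrt(2)*y))))/2
 g(y) = sqrt(2)*asin((exp(2*sqrt(2)*C1) + exp(4*sqrt(2)*y))/(exp(2*sqrt(2)*C1) - exp(4*sqrt(2)*y)))/2


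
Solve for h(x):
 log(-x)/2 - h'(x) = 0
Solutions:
 h(x) = C1 + x*log(-x)/2 - x/2


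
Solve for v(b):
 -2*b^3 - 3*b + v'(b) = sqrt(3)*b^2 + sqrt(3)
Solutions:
 v(b) = C1 + b^4/2 + sqrt(3)*b^3/3 + 3*b^2/2 + sqrt(3)*b


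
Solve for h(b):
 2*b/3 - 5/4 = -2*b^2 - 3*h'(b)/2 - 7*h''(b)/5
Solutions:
 h(b) = C1 + C2*exp(-15*b/14) - 4*b^3/9 + 46*b^2/45 - 1451*b/1350


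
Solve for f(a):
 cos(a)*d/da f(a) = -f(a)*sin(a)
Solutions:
 f(a) = C1*cos(a)


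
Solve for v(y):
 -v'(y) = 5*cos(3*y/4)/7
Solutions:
 v(y) = C1 - 20*sin(3*y/4)/21


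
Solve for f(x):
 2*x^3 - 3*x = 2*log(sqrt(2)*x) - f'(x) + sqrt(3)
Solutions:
 f(x) = C1 - x^4/2 + 3*x^2/2 + 2*x*log(x) - 2*x + x*log(2) + sqrt(3)*x


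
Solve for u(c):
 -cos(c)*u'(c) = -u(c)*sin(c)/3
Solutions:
 u(c) = C1/cos(c)^(1/3)


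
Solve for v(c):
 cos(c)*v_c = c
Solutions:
 v(c) = C1 + Integral(c/cos(c), c)


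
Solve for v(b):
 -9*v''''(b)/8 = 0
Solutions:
 v(b) = C1 + C2*b + C3*b^2 + C4*b^3


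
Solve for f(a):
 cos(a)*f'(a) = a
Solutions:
 f(a) = C1 + Integral(a/cos(a), a)


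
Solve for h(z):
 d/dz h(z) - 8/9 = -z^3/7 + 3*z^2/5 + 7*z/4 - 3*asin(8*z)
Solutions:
 h(z) = C1 - z^4/28 + z^3/5 + 7*z^2/8 - 3*z*asin(8*z) + 8*z/9 - 3*sqrt(1 - 64*z^2)/8


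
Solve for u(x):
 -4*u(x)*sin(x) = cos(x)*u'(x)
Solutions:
 u(x) = C1*cos(x)^4


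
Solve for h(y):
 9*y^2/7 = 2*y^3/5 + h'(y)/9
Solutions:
 h(y) = C1 - 9*y^4/10 + 27*y^3/7


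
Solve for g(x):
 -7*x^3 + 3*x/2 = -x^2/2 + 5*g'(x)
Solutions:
 g(x) = C1 - 7*x^4/20 + x^3/30 + 3*x^2/20


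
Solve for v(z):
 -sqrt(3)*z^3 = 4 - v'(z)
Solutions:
 v(z) = C1 + sqrt(3)*z^4/4 + 4*z


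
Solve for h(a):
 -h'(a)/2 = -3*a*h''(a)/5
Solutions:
 h(a) = C1 + C2*a^(11/6)


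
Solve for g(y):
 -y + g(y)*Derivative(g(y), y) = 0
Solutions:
 g(y) = -sqrt(C1 + y^2)
 g(y) = sqrt(C1 + y^2)


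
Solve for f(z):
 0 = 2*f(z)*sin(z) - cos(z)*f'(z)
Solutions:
 f(z) = C1/cos(z)^2


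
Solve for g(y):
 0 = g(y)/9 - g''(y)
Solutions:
 g(y) = C1*exp(-y/3) + C2*exp(y/3)


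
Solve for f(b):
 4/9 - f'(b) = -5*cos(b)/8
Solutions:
 f(b) = C1 + 4*b/9 + 5*sin(b)/8


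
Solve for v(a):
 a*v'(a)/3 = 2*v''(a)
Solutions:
 v(a) = C1 + C2*erfi(sqrt(3)*a/6)


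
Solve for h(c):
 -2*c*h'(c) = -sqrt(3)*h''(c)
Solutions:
 h(c) = C1 + C2*erfi(3^(3/4)*c/3)


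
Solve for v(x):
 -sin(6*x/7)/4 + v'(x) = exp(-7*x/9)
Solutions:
 v(x) = C1 - 7*cos(6*x/7)/24 - 9*exp(-7*x/9)/7


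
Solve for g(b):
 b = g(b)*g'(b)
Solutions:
 g(b) = -sqrt(C1 + b^2)
 g(b) = sqrt(C1 + b^2)


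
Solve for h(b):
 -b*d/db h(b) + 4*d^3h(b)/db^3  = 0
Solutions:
 h(b) = C1 + Integral(C2*airyai(2^(1/3)*b/2) + C3*airybi(2^(1/3)*b/2), b)


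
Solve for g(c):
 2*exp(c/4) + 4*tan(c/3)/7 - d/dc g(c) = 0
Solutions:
 g(c) = C1 + 8*exp(c/4) - 12*log(cos(c/3))/7


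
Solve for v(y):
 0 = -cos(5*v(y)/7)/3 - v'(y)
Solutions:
 y/3 - 7*log(sin(5*v(y)/7) - 1)/10 + 7*log(sin(5*v(y)/7) + 1)/10 = C1


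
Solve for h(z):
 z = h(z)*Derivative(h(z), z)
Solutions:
 h(z) = -sqrt(C1 + z^2)
 h(z) = sqrt(C1 + z^2)


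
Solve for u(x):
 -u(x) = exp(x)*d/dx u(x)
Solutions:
 u(x) = C1*exp(exp(-x))


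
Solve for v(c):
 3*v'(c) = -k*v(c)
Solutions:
 v(c) = C1*exp(-c*k/3)


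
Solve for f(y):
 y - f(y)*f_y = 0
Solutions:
 f(y) = -sqrt(C1 + y^2)
 f(y) = sqrt(C1 + y^2)


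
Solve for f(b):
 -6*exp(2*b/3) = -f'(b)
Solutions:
 f(b) = C1 + 9*exp(2*b/3)


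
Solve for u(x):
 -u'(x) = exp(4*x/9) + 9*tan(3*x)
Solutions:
 u(x) = C1 - 9*exp(4*x/9)/4 + 3*log(cos(3*x))


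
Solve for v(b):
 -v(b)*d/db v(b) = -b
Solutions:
 v(b) = -sqrt(C1 + b^2)
 v(b) = sqrt(C1 + b^2)


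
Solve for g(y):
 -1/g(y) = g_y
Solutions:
 g(y) = -sqrt(C1 - 2*y)
 g(y) = sqrt(C1 - 2*y)


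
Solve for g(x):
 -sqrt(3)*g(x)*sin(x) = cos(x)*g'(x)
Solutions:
 g(x) = C1*cos(x)^(sqrt(3))


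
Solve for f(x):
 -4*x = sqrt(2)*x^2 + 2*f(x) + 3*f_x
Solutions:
 f(x) = C1*exp(-2*x/3) - sqrt(2)*x^2/2 - 2*x + 3*sqrt(2)*x/2 - 9*sqrt(2)/4 + 3


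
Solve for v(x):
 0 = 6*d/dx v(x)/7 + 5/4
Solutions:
 v(x) = C1 - 35*x/24


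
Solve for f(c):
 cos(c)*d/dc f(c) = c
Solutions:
 f(c) = C1 + Integral(c/cos(c), c)


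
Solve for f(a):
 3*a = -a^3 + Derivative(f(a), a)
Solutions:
 f(a) = C1 + a^4/4 + 3*a^2/2


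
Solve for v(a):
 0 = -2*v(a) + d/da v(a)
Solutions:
 v(a) = C1*exp(2*a)


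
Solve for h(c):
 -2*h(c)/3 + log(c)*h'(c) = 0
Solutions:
 h(c) = C1*exp(2*li(c)/3)


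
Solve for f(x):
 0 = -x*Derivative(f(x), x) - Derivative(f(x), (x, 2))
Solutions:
 f(x) = C1 + C2*erf(sqrt(2)*x/2)


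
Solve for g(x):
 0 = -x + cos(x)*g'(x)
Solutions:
 g(x) = C1 + Integral(x/cos(x), x)


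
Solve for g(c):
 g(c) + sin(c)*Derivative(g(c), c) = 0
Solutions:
 g(c) = C1*sqrt(cos(c) + 1)/sqrt(cos(c) - 1)


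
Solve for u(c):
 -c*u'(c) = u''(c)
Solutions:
 u(c) = C1 + C2*erf(sqrt(2)*c/2)


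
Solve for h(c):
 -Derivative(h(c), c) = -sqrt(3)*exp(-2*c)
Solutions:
 h(c) = C1 - sqrt(3)*exp(-2*c)/2


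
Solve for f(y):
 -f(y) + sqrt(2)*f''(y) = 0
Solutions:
 f(y) = C1*exp(-2^(3/4)*y/2) + C2*exp(2^(3/4)*y/2)


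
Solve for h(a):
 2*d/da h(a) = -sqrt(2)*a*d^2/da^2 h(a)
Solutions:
 h(a) = C1 + C2*a^(1 - sqrt(2))


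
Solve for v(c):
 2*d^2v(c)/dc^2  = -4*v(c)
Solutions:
 v(c) = C1*sin(sqrt(2)*c) + C2*cos(sqrt(2)*c)


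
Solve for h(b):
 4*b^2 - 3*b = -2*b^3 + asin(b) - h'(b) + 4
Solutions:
 h(b) = C1 - b^4/2 - 4*b^3/3 + 3*b^2/2 + b*asin(b) + 4*b + sqrt(1 - b^2)


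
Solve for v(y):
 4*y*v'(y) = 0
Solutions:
 v(y) = C1


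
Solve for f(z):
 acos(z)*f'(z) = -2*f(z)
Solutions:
 f(z) = C1*exp(-2*Integral(1/acos(z), z))


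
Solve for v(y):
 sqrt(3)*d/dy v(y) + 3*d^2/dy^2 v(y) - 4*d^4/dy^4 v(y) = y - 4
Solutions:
 v(y) = C1 + C2*exp(-3^(1/6)*y*(3/(sqrt(6) + 3)^(1/3) + 3^(2/3)*(sqrt(6) + 3)^(1/3))/12)*sin(3^(1/3)*y*(-(sqrt(6) + 3)^(1/3) + 3^(1/3)/(sqrt(6) + 3)^(1/3))/4) + C3*exp(-3^(1/6)*y*(3/(sqrt(6) + 3)^(1/3) + 3^(2/3)*(sqrt(6) + 3)^(1/3))/12)*cos(3^(1/3)*y*(-(sqrt(6) + 3)^(1/3) + 3^(1/3)/(sqrt(6) + 3)^(1/3))/4) + C4*exp(3^(1/6)*y*(3/(sqrt(6) + 3)^(1/3) + 3^(2/3)*(sqrt(6) + 3)^(1/3))/6) + sqrt(3)*y^2/6 - 4*sqrt(3)*y/3 - y


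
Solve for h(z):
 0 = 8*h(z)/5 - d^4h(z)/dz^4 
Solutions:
 h(z) = C1*exp(-10^(3/4)*z/5) + C2*exp(10^(3/4)*z/5) + C3*sin(10^(3/4)*z/5) + C4*cos(10^(3/4)*z/5)


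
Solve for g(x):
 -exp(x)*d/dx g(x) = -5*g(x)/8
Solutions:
 g(x) = C1*exp(-5*exp(-x)/8)


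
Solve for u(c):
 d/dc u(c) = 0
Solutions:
 u(c) = C1


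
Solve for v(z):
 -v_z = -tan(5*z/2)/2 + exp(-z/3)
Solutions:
 v(z) = C1 + log(tan(5*z/2)^2 + 1)/10 + 3*exp(-z/3)


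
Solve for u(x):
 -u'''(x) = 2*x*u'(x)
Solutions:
 u(x) = C1 + Integral(C2*airyai(-2^(1/3)*x) + C3*airybi(-2^(1/3)*x), x)


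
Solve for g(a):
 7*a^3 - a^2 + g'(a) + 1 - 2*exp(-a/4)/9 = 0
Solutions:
 g(a) = C1 - 7*a^4/4 + a^3/3 - a - 8*exp(-a/4)/9


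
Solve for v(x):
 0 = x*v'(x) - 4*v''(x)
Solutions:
 v(x) = C1 + C2*erfi(sqrt(2)*x/4)


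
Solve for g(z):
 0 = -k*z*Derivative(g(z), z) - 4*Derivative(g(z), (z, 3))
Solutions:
 g(z) = C1 + Integral(C2*airyai(2^(1/3)*z*(-k)^(1/3)/2) + C3*airybi(2^(1/3)*z*(-k)^(1/3)/2), z)


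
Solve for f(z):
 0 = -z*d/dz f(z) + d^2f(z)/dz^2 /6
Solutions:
 f(z) = C1 + C2*erfi(sqrt(3)*z)


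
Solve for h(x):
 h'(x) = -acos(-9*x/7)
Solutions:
 h(x) = C1 - x*acos(-9*x/7) - sqrt(49 - 81*x^2)/9


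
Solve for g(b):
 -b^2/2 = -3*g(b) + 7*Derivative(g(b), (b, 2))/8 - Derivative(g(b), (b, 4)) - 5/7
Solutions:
 g(b) = b^2/6 + (C1*sin(3^(1/4)*b*sin(atan(sqrt(719)/7)/2)) + C2*cos(3^(1/4)*b*sin(atan(sqrt(719)/7)/2)))*exp(-3^(1/4)*b*cos(atan(sqrt(719)/7)/2)) + (C3*sin(3^(1/4)*b*sin(atan(sqrt(719)/7)/2)) + C4*cos(3^(1/4)*b*sin(atan(sqrt(719)/7)/2)))*exp(3^(1/4)*b*cos(atan(sqrt(719)/7)/2)) - 71/504


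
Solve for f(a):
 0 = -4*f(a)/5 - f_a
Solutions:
 f(a) = C1*exp(-4*a/5)


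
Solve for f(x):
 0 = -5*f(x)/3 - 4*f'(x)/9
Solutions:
 f(x) = C1*exp(-15*x/4)


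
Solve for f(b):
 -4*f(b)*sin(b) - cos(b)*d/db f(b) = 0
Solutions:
 f(b) = C1*cos(b)^4


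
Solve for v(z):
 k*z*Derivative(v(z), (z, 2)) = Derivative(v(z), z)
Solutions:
 v(z) = C1 + z^(((re(k) + 1)*re(k) + im(k)^2)/(re(k)^2 + im(k)^2))*(C2*sin(log(z)*Abs(im(k))/(re(k)^2 + im(k)^2)) + C3*cos(log(z)*im(k)/(re(k)^2 + im(k)^2)))


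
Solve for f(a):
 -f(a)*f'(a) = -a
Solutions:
 f(a) = -sqrt(C1 + a^2)
 f(a) = sqrt(C1 + a^2)


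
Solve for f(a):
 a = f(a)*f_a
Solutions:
 f(a) = -sqrt(C1 + a^2)
 f(a) = sqrt(C1 + a^2)


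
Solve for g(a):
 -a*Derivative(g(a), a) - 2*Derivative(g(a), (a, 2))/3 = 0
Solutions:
 g(a) = C1 + C2*erf(sqrt(3)*a/2)


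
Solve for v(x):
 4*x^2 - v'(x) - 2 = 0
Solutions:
 v(x) = C1 + 4*x^3/3 - 2*x


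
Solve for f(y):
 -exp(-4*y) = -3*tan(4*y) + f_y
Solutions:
 f(y) = C1 + 3*log(tan(4*y)^2 + 1)/8 + exp(-4*y)/4


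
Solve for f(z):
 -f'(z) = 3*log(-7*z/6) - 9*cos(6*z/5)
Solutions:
 f(z) = C1 - 3*z*log(-z) - 3*z*log(7) + 3*z + 3*z*log(6) + 15*sin(6*z/5)/2


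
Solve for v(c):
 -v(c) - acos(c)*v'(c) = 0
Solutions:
 v(c) = C1*exp(-Integral(1/acos(c), c))


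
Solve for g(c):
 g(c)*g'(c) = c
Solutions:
 g(c) = -sqrt(C1 + c^2)
 g(c) = sqrt(C1 + c^2)


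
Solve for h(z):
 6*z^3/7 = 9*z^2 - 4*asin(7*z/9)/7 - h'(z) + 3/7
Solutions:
 h(z) = C1 - 3*z^4/14 + 3*z^3 - 4*z*asin(7*z/9)/7 + 3*z/7 - 4*sqrt(81 - 49*z^2)/49


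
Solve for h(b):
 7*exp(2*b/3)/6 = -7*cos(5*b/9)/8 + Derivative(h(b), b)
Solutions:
 h(b) = C1 + 7*exp(2*b/3)/4 + 63*sin(5*b/9)/40


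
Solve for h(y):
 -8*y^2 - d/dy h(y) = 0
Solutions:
 h(y) = C1 - 8*y^3/3


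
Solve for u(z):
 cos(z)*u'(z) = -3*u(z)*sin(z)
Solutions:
 u(z) = C1*cos(z)^3


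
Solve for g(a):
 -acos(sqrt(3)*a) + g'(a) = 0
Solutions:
 g(a) = C1 + a*acos(sqrt(3)*a) - sqrt(3)*sqrt(1 - 3*a^2)/3


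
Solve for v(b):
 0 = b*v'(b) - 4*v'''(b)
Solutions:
 v(b) = C1 + Integral(C2*airyai(2^(1/3)*b/2) + C3*airybi(2^(1/3)*b/2), b)


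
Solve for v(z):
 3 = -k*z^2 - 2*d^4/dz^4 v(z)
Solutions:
 v(z) = C1 + C2*z + C3*z^2 + C4*z^3 - k*z^6/720 - z^4/16


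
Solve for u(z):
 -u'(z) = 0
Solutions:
 u(z) = C1


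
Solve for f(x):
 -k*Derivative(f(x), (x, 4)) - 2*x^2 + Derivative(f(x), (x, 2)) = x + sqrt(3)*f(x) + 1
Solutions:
 f(x) = C1*exp(-sqrt(2)*x*sqrt((1 - sqrt(-4*sqrt(3)*k + 1))/k)/2) + C2*exp(sqrt(2)*x*sqrt((1 - sqrt(-4*sqrt(3)*k + 1))/k)/2) + C3*exp(-sqrt(2)*x*sqrt((sqrt(-4*sqrt(3)*k + 1) + 1)/k)/2) + C4*exp(sqrt(2)*x*sqrt((sqrt(-4*sqrt(3)*k + 1) + 1)/k)/2) - 2*sqrt(3)*x^2/3 - sqrt(3)*x/3 - 4/3 - sqrt(3)/3


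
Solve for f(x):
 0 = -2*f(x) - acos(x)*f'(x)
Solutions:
 f(x) = C1*exp(-2*Integral(1/acos(x), x))


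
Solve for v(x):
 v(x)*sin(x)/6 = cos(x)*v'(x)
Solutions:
 v(x) = C1/cos(x)^(1/6)


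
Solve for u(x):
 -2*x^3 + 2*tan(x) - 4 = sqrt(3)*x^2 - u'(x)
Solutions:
 u(x) = C1 + x^4/2 + sqrt(3)*x^3/3 + 4*x + 2*log(cos(x))


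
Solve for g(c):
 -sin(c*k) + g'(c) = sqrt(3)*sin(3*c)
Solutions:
 g(c) = C1 - sqrt(3)*cos(3*c)/3 - cos(c*k)/k
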